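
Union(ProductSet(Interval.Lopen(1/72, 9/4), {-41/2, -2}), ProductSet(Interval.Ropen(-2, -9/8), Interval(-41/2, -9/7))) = Union(ProductSet(Interval.Ropen(-2, -9/8), Interval(-41/2, -9/7)), ProductSet(Interval.Lopen(1/72, 9/4), {-41/2, -2}))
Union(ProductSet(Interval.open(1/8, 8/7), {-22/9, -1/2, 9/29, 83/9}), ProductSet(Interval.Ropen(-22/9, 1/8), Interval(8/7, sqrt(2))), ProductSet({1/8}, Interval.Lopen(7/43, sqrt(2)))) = Union(ProductSet({1/8}, Interval.Lopen(7/43, sqrt(2))), ProductSet(Interval.Ropen(-22/9, 1/8), Interval(8/7, sqrt(2))), ProductSet(Interval.open(1/8, 8/7), {-22/9, -1/2, 9/29, 83/9}))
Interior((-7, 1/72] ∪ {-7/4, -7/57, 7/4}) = (-7, 1/72)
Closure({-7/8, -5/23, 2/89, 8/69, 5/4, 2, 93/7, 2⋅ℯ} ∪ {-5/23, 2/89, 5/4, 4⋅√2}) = {-7/8, -5/23, 2/89, 8/69, 5/4, 2, 93/7, 4⋅√2, 2⋅ℯ}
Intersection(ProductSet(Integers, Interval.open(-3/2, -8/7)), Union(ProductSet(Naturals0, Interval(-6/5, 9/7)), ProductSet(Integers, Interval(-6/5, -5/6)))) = ProductSet(Integers, Interval.Ropen(-6/5, -8/7))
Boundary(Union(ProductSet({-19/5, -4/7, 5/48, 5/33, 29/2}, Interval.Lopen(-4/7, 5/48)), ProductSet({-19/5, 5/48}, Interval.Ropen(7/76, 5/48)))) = ProductSet({-19/5, -4/7, 5/48, 5/33, 29/2}, Interval(-4/7, 5/48))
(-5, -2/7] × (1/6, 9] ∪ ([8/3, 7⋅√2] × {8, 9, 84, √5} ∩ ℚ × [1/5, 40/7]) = ((-5, -2/7] × (1/6, 9]) ∪ ((ℚ ∩ [8/3, 7⋅√2]) × {√5})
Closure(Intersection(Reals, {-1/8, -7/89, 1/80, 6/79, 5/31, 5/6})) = {-1/8, -7/89, 1/80, 6/79, 5/31, 5/6}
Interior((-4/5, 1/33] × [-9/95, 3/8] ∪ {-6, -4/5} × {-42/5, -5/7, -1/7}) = (-4/5, 1/33) × (-9/95, 3/8)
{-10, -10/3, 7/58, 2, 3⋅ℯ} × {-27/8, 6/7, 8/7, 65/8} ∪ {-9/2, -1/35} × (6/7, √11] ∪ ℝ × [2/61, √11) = (ℝ × [2/61, √11)) ∪ ({-9/2, -1/35} × (6/7, √11]) ∪ ({-10, -10/3, 7/58, 2, 3⋅ℯ} × {-27/8, 6/7, 8/7, 65/8})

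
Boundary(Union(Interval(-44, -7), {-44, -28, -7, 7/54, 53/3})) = {-44, -7, 7/54, 53/3}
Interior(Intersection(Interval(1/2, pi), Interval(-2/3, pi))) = Interval.open(1/2, pi)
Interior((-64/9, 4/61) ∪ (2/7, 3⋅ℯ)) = (-64/9, 4/61) ∪ (2/7, 3⋅ℯ)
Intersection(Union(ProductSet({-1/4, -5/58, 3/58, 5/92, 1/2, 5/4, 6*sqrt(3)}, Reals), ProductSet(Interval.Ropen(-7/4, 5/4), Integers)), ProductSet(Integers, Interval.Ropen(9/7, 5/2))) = ProductSet(Range(-1, 2, 1), Range(2, 3, 1))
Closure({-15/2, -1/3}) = {-15/2, -1/3}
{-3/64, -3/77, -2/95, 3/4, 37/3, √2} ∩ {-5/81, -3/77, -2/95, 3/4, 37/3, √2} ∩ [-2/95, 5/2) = {-2/95, 3/4, √2}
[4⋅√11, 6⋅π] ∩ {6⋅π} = {6⋅π}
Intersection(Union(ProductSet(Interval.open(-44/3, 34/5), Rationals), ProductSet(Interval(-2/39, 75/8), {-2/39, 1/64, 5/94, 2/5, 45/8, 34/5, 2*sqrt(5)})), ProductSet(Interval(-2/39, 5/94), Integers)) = ProductSet(Interval(-2/39, 5/94), Integers)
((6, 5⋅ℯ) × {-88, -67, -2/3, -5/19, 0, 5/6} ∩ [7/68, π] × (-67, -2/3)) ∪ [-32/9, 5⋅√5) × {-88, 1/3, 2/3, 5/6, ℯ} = [-32/9, 5⋅√5) × {-88, 1/3, 2/3, 5/6, ℯ}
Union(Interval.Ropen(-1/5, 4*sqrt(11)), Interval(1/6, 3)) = Interval.Ropen(-1/5, 4*sqrt(11))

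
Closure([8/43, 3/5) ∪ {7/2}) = [8/43, 3/5] ∪ {7/2}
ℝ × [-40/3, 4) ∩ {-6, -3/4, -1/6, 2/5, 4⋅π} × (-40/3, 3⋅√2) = {-6, -3/4, -1/6, 2/5, 4⋅π} × (-40/3, 4)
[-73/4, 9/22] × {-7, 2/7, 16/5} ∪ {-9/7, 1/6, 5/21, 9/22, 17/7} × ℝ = ({-9/7, 1/6, 5/21, 9/22, 17/7} × ℝ) ∪ ([-73/4, 9/22] × {-7, 2/7, 16/5})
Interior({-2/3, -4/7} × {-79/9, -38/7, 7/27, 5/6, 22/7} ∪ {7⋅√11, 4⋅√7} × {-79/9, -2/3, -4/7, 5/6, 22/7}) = ∅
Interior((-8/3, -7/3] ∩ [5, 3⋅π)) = ∅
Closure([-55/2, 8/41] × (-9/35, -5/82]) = [-55/2, 8/41] × [-9/35, -5/82]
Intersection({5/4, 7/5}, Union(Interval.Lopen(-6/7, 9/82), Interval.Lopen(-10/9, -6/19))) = EmptySet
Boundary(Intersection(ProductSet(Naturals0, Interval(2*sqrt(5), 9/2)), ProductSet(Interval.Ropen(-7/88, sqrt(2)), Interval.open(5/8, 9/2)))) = ProductSet(Range(0, 2, 1), Interval(2*sqrt(5), 9/2))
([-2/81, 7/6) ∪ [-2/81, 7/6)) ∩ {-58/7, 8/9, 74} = {8/9}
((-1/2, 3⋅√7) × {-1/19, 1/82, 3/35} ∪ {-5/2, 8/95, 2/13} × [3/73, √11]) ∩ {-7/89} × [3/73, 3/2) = {-7/89} × {3/35}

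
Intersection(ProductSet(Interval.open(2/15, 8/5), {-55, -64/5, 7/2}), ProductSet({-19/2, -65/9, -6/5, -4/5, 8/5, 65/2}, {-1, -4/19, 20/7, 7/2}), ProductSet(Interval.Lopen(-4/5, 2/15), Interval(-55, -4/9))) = EmptySet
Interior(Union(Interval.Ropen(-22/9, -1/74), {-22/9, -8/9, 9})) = Interval.open(-22/9, -1/74)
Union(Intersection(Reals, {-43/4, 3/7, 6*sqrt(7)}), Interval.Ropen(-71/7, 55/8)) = Union({-43/4, 6*sqrt(7)}, Interval.Ropen(-71/7, 55/8))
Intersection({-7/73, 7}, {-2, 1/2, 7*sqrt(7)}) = EmptySet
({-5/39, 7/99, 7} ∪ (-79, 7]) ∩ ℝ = (-79, 7]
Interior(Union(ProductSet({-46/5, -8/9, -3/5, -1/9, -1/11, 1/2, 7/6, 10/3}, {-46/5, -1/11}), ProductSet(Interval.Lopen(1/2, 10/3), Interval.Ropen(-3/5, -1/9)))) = ProductSet(Interval.open(1/2, 10/3), Interval.open(-3/5, -1/9))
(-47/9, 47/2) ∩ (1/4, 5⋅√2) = (1/4, 5⋅√2)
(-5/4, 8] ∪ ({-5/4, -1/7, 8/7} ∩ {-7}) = (-5/4, 8]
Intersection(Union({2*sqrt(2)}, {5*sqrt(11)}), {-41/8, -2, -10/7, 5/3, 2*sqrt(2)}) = {2*sqrt(2)}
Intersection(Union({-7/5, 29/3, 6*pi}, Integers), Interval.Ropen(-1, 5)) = Range(-1, 5, 1)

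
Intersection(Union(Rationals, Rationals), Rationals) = Rationals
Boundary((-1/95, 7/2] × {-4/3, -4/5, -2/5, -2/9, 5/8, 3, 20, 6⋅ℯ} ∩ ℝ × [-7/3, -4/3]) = [-1/95, 7/2] × {-4/3}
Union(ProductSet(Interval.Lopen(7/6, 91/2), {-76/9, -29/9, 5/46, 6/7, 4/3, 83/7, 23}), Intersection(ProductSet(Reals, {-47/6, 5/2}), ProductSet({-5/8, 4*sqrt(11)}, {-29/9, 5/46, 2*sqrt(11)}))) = ProductSet(Interval.Lopen(7/6, 91/2), {-76/9, -29/9, 5/46, 6/7, 4/3, 83/7, 23})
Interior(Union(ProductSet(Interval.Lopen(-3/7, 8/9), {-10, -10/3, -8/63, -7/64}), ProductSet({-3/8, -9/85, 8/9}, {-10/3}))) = EmptySet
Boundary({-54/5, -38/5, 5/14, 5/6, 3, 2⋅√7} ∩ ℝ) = {-54/5, -38/5, 5/14, 5/6, 3, 2⋅√7}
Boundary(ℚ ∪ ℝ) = ∅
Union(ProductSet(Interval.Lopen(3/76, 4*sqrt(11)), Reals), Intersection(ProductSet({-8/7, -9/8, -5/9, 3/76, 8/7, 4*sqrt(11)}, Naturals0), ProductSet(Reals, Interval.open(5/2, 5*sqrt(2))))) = Union(ProductSet({-8/7, -9/8, -5/9, 3/76, 8/7, 4*sqrt(11)}, Range(3, 8, 1)), ProductSet(Interval.Lopen(3/76, 4*sqrt(11)), Reals))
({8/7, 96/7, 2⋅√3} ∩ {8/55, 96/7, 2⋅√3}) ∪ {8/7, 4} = {8/7, 4, 96/7, 2⋅√3}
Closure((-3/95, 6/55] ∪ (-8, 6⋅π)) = [-8, 6⋅π]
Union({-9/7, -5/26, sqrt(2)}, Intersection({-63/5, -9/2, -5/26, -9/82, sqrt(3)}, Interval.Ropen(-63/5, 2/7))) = {-63/5, -9/2, -9/7, -5/26, -9/82, sqrt(2)}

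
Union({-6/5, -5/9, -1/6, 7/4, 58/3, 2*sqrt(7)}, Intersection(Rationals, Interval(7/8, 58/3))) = Union({-6/5, -5/9, -1/6, 2*sqrt(7)}, Intersection(Interval(7/8, 58/3), Rationals))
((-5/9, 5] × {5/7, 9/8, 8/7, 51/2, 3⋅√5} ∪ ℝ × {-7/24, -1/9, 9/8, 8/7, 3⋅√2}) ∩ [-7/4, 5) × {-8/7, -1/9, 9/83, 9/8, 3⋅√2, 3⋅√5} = ((-5/9, 5) × {9/8, 3⋅√5}) ∪ ([-7/4, 5) × {-1/9, 9/8, 3⋅√2})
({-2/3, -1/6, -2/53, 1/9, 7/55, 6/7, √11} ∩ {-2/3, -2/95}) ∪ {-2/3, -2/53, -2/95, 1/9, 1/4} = {-2/3, -2/53, -2/95, 1/9, 1/4}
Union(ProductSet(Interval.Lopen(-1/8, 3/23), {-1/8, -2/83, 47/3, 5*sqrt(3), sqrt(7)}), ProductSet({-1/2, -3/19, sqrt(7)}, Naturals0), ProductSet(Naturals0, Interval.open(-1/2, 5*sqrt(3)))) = Union(ProductSet({-1/2, -3/19, sqrt(7)}, Naturals0), ProductSet(Interval.Lopen(-1/8, 3/23), {-1/8, -2/83, 47/3, 5*sqrt(3), sqrt(7)}), ProductSet(Naturals0, Interval.open(-1/2, 5*sqrt(3))))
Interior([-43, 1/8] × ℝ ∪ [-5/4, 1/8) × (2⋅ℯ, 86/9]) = (-43, 1/8) × ℝ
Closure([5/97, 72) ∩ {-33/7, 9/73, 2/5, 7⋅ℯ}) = {9/73, 2/5, 7⋅ℯ}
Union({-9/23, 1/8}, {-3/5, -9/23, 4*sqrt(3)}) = {-3/5, -9/23, 1/8, 4*sqrt(3)}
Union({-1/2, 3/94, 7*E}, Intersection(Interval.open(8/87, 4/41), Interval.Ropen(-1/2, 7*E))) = Union({-1/2, 3/94, 7*E}, Interval.open(8/87, 4/41))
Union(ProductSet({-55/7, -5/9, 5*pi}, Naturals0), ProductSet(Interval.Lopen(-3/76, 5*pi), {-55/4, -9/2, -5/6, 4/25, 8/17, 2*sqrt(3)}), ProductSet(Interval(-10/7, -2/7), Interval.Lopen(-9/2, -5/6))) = Union(ProductSet({-55/7, -5/9, 5*pi}, Naturals0), ProductSet(Interval(-10/7, -2/7), Interval.Lopen(-9/2, -5/6)), ProductSet(Interval.Lopen(-3/76, 5*pi), {-55/4, -9/2, -5/6, 4/25, 8/17, 2*sqrt(3)}))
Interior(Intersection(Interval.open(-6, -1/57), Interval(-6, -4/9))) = Interval.open(-6, -4/9)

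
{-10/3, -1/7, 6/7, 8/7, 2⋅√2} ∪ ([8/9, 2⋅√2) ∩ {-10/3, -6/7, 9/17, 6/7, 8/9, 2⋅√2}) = {-10/3, -1/7, 6/7, 8/9, 8/7, 2⋅√2}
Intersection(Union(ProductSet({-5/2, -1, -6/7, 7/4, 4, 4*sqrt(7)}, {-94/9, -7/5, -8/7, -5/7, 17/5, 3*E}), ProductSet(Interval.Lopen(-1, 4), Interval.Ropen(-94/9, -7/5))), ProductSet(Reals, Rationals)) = Union(ProductSet({-5/2, -1, -6/7, 7/4, 4, 4*sqrt(7)}, {-94/9, -7/5, -8/7, -5/7, 17/5}), ProductSet(Interval.Lopen(-1, 4), Intersection(Interval.Ropen(-94/9, -7/5), Rationals)))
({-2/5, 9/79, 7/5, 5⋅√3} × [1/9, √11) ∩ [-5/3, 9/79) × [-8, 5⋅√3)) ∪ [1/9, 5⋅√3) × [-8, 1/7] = ({-2/5} × [1/9, √11)) ∪ ([1/9, 5⋅√3) × [-8, 1/7])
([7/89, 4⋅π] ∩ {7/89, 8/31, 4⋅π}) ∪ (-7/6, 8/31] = (-7/6, 8/31] ∪ {4⋅π}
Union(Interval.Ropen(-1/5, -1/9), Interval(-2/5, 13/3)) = Interval(-2/5, 13/3)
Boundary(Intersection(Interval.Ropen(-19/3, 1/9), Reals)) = {-19/3, 1/9}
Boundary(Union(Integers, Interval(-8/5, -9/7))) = Union(Complement(Integers, Interval.open(-8/5, -9/7)), {-8/5, -9/7})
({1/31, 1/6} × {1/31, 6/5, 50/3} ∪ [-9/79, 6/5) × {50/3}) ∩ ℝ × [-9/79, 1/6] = {1/31, 1/6} × {1/31}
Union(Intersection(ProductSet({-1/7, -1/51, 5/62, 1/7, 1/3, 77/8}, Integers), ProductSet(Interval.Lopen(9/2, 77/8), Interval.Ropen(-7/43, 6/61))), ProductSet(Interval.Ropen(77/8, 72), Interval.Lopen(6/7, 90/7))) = Union(ProductSet({77/8}, Range(0, 1, 1)), ProductSet(Interval.Ropen(77/8, 72), Interval.Lopen(6/7, 90/7)))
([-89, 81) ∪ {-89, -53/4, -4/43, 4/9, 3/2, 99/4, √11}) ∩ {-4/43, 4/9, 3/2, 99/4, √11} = {-4/43, 4/9, 3/2, 99/4, √11}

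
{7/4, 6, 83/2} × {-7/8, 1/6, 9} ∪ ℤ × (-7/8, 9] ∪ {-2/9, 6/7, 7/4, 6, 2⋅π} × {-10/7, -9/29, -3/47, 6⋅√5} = (ℤ × (-7/8, 9]) ∪ ({7/4, 6, 83/2} × {-7/8, 1/6, 9}) ∪ ({-2/9, 6/7, 7/4, 6, 2⋅π} × {-10/7, -9/29, -3/47, 6⋅√5})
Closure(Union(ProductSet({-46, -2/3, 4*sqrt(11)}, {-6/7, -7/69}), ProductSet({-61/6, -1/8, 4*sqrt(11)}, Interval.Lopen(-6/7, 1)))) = Union(ProductSet({-46, -2/3, 4*sqrt(11)}, {-6/7, -7/69}), ProductSet({-61/6, -1/8, 4*sqrt(11)}, Interval(-6/7, 1)))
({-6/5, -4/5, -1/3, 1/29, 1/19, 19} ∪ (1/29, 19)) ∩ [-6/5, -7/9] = {-6/5, -4/5}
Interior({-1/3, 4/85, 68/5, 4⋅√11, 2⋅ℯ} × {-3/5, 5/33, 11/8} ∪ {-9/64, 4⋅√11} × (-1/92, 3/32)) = ∅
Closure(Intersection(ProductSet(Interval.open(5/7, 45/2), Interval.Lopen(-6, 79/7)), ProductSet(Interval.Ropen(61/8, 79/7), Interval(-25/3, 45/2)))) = Union(ProductSet({61/8, 79/7}, Interval(-6, 79/7)), ProductSet(Interval(61/8, 79/7), {-6, 79/7}), ProductSet(Interval.Ropen(61/8, 79/7), Interval.Lopen(-6, 79/7)))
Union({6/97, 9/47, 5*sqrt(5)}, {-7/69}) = {-7/69, 6/97, 9/47, 5*sqrt(5)}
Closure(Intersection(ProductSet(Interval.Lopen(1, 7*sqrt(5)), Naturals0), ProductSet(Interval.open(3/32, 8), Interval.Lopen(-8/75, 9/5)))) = ProductSet(Interval(1, 8), Range(0, 2, 1))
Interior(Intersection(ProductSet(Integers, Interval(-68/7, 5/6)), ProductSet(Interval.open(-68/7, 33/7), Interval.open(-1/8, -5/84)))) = EmptySet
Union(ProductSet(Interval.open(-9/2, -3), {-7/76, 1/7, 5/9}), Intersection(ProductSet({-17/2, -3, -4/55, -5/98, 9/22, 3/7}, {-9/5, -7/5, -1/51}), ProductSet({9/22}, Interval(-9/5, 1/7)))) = Union(ProductSet({9/22}, {-9/5, -7/5, -1/51}), ProductSet(Interval.open(-9/2, -3), {-7/76, 1/7, 5/9}))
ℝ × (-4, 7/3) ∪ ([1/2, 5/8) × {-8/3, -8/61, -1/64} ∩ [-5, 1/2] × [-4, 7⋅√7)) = ℝ × (-4, 7/3)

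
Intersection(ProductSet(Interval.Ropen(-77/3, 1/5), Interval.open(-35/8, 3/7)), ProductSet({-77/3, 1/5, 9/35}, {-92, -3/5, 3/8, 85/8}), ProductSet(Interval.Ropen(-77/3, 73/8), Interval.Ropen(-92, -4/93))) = ProductSet({-77/3}, {-3/5})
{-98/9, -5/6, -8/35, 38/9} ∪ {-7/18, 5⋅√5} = {-98/9, -5/6, -7/18, -8/35, 38/9, 5⋅√5}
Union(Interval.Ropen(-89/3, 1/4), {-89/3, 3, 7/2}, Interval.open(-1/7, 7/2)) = Interval(-89/3, 7/2)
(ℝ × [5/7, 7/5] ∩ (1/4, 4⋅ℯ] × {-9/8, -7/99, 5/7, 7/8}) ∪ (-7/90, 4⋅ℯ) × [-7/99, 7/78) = ((1/4, 4⋅ℯ] × {5/7, 7/8}) ∪ ((-7/90, 4⋅ℯ) × [-7/99, 7/78))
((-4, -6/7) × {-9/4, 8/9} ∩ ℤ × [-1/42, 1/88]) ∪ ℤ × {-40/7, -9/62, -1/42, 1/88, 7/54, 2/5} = ℤ × {-40/7, -9/62, -1/42, 1/88, 7/54, 2/5}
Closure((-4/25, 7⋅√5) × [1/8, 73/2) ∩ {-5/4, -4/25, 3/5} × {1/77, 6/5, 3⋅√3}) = {3/5} × {6/5, 3⋅√3}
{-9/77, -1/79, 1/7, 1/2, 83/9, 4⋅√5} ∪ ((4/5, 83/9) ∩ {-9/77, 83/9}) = {-9/77, -1/79, 1/7, 1/2, 83/9, 4⋅√5}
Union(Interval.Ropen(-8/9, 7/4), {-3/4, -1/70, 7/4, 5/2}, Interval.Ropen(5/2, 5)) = Union(Interval(-8/9, 7/4), Interval.Ropen(5/2, 5))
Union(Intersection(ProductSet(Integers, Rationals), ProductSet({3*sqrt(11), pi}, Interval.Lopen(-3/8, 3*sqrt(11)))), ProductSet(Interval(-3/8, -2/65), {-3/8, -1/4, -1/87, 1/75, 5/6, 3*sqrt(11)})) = ProductSet(Interval(-3/8, -2/65), {-3/8, -1/4, -1/87, 1/75, 5/6, 3*sqrt(11)})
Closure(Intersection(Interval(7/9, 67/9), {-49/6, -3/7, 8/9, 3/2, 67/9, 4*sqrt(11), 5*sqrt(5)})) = {8/9, 3/2, 67/9}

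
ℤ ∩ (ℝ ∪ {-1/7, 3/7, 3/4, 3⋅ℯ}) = ℤ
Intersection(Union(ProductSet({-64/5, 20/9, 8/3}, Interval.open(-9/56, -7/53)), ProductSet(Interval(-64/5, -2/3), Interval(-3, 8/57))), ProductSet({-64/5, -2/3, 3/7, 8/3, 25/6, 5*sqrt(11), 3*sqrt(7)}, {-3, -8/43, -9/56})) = ProductSet({-64/5, -2/3}, {-3, -8/43, -9/56})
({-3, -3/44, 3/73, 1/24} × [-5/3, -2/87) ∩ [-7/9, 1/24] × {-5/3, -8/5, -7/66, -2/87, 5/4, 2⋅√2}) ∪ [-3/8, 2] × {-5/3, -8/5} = ({-3/44, 3/73, 1/24} × {-5/3, -8/5, -7/66}) ∪ ([-3/8, 2] × {-5/3, -8/5})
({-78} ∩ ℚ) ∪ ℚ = ℚ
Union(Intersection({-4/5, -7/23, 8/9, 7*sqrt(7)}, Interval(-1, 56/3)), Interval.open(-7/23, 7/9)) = Union({-4/5, 8/9, 7*sqrt(7)}, Interval.Ropen(-7/23, 7/9))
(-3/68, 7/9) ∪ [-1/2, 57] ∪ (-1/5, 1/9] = [-1/2, 57]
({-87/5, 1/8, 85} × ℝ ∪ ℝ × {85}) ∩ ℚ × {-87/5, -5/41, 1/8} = {-87/5, 1/8, 85} × {-87/5, -5/41, 1/8}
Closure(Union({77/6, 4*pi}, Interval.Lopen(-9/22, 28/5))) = Union({77/6, 4*pi}, Interval(-9/22, 28/5))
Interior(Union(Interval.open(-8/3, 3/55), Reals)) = Interval(-oo, oo)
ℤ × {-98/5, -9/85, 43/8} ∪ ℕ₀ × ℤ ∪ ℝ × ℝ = ℝ × ℝ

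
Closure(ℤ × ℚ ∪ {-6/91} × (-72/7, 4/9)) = (ℤ × ℝ) ∪ ({-6/91} × [-72/7, 4/9])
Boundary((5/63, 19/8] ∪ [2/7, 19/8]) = {5/63, 19/8}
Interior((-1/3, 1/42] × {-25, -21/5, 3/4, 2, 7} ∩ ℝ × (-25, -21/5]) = ∅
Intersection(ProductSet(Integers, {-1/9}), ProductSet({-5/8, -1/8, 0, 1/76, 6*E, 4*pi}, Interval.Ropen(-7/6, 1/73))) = ProductSet({0}, {-1/9})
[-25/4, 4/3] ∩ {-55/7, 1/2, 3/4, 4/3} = {1/2, 3/4, 4/3}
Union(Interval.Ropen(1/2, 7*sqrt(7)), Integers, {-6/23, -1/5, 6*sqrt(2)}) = Union({-6/23, -1/5}, Integers, Interval.Ropen(1/2, 7*sqrt(7)))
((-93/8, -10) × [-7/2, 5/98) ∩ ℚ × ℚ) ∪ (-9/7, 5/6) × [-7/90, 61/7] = ((-9/7, 5/6) × [-7/90, 61/7]) ∪ ((ℚ ∩ (-93/8, -10)) × (ℚ ∩ [-7/2, 5/98)))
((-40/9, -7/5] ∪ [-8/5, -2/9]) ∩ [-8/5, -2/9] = [-8/5, -2/9]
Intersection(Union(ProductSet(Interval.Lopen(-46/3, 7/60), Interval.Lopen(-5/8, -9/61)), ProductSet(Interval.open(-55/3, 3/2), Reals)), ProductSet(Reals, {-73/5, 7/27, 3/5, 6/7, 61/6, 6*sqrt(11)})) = ProductSet(Interval.open(-55/3, 3/2), {-73/5, 7/27, 3/5, 6/7, 61/6, 6*sqrt(11)})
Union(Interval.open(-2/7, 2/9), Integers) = Union(Integers, Interval.open(-2/7, 2/9))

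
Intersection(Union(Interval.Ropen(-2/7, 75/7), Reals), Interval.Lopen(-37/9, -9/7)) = Interval.Lopen(-37/9, -9/7)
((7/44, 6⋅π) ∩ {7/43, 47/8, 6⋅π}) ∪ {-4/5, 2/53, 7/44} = {-4/5, 2/53, 7/44, 7/43, 47/8}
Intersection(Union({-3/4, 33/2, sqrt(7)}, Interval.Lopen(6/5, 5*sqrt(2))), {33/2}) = {33/2}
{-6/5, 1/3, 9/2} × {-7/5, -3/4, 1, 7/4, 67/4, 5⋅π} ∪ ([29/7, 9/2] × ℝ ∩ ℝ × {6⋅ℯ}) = ([29/7, 9/2] × {6⋅ℯ}) ∪ ({-6/5, 1/3, 9/2} × {-7/5, -3/4, 1, 7/4, 67/4, 5⋅π})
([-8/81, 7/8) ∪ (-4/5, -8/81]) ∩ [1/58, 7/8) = [1/58, 7/8)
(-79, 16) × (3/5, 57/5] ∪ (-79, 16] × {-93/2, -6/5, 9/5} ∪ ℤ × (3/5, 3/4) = (ℤ × (3/5, 3/4)) ∪ ((-79, 16] × {-93/2, -6/5, 9/5}) ∪ ((-79, 16) × (3/5, 57/5])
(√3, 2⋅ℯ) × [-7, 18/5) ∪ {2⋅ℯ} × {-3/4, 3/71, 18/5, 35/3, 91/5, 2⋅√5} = ((√3, 2⋅ℯ) × [-7, 18/5)) ∪ ({2⋅ℯ} × {-3/4, 3/71, 18/5, 35/3, 91/5, 2⋅√5})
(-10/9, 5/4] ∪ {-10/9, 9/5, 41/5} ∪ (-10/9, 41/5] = [-10/9, 41/5]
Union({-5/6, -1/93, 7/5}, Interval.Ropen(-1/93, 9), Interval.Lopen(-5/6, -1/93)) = Interval.Ropen(-5/6, 9)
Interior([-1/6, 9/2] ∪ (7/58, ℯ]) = (-1/6, 9/2)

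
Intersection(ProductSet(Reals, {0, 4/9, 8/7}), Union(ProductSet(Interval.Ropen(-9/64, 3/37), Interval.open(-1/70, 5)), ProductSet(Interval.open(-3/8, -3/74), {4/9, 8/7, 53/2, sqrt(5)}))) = Union(ProductSet(Interval.open(-3/8, -3/74), {4/9, 8/7}), ProductSet(Interval.Ropen(-9/64, 3/37), {0, 4/9, 8/7}))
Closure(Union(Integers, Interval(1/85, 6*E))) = Union(Integers, Interval(1/85, 6*E))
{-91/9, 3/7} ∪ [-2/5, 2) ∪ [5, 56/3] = {-91/9} ∪ [-2/5, 2) ∪ [5, 56/3]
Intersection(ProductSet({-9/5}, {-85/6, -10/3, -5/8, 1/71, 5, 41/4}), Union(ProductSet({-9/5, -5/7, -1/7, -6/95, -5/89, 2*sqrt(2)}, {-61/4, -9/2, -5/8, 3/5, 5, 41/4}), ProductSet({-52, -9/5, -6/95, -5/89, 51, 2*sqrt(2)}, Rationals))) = ProductSet({-9/5}, {-85/6, -10/3, -5/8, 1/71, 5, 41/4})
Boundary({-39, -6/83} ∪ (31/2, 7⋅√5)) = {-39, -6/83, 31/2, 7⋅√5}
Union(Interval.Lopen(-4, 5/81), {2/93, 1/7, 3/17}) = Union({1/7, 3/17}, Interval.Lopen(-4, 5/81))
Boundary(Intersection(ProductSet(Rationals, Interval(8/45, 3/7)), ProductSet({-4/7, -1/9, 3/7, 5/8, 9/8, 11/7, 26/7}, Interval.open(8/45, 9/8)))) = ProductSet({-4/7, -1/9, 3/7, 5/8, 9/8, 11/7, 26/7}, Interval(8/45, 3/7))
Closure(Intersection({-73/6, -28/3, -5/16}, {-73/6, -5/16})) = {-73/6, -5/16}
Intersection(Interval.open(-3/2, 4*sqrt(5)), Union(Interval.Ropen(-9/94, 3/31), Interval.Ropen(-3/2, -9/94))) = Interval.open(-3/2, 3/31)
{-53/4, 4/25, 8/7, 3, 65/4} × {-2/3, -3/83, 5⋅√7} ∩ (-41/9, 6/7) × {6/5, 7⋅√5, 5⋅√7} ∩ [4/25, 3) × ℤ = ∅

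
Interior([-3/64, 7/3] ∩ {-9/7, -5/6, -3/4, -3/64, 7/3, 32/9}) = ∅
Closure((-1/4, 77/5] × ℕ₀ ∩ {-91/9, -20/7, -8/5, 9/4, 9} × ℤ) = {9/4, 9} × ℕ₀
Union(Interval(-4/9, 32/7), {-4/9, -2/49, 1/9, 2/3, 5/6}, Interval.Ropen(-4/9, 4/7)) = Interval(-4/9, 32/7)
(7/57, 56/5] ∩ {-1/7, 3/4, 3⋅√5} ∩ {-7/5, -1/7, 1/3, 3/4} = {3/4}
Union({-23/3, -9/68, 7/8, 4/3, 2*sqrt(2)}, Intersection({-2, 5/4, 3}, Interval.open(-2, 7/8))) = {-23/3, -9/68, 7/8, 4/3, 2*sqrt(2)}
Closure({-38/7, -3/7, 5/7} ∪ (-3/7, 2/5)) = {-38/7, 5/7} ∪ [-3/7, 2/5]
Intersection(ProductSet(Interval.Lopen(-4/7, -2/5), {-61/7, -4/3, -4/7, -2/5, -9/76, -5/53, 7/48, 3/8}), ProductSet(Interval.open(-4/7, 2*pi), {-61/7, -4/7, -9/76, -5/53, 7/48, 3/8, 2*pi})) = ProductSet(Interval.Lopen(-4/7, -2/5), {-61/7, -4/7, -9/76, -5/53, 7/48, 3/8})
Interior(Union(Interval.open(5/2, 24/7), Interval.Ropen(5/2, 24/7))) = Interval.open(5/2, 24/7)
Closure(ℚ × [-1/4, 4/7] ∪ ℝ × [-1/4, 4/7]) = ℝ × [-1/4, 4/7]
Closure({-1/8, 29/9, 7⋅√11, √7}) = {-1/8, 29/9, 7⋅√11, √7}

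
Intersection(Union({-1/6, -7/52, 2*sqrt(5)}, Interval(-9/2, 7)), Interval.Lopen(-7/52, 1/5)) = Interval.Lopen(-7/52, 1/5)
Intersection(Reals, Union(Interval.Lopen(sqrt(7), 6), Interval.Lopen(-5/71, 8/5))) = Union(Interval.Lopen(-5/71, 8/5), Interval.Lopen(sqrt(7), 6))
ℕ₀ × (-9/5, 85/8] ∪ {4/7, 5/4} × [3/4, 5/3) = (ℕ₀ × (-9/5, 85/8]) ∪ ({4/7, 5/4} × [3/4, 5/3))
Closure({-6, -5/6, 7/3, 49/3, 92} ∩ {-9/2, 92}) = {92}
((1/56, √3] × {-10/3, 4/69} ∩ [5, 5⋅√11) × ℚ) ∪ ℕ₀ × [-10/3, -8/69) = ℕ₀ × [-10/3, -8/69)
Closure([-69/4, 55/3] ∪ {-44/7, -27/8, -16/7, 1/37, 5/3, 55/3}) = [-69/4, 55/3]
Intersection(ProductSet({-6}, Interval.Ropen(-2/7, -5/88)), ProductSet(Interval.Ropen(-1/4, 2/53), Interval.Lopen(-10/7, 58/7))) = EmptySet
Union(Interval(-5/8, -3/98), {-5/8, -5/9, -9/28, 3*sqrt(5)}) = Union({3*sqrt(5)}, Interval(-5/8, -3/98))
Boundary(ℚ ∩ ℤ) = ℤ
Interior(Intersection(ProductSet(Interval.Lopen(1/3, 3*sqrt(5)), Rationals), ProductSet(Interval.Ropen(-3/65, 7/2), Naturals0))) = EmptySet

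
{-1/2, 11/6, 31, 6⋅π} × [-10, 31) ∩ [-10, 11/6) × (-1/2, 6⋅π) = {-1/2} × (-1/2, 6⋅π)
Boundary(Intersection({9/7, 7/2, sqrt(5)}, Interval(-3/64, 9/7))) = {9/7}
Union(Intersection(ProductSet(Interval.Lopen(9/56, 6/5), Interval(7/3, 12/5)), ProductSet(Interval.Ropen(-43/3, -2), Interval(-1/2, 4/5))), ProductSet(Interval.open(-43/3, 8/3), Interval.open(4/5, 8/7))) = ProductSet(Interval.open(-43/3, 8/3), Interval.open(4/5, 8/7))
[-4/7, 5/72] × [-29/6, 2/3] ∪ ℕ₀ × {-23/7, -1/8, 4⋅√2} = (ℕ₀ × {-23/7, -1/8, 4⋅√2}) ∪ ([-4/7, 5/72] × [-29/6, 2/3])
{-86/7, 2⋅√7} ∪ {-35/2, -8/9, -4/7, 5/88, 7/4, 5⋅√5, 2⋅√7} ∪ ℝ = ℝ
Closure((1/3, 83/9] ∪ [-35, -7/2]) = [-35, -7/2] ∪ [1/3, 83/9]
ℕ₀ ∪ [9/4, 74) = ℕ₀ ∪ [9/4, 74]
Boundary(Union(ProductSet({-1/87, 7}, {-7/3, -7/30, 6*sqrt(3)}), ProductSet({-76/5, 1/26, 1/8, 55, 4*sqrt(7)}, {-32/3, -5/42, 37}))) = Union(ProductSet({-1/87, 7}, {-7/3, -7/30, 6*sqrt(3)}), ProductSet({-76/5, 1/26, 1/8, 55, 4*sqrt(7)}, {-32/3, -5/42, 37}))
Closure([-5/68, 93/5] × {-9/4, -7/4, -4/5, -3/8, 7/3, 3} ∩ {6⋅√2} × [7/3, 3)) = {6⋅√2} × {7/3}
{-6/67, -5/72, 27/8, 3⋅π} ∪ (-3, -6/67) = (-3, -6/67] ∪ {-5/72, 27/8, 3⋅π}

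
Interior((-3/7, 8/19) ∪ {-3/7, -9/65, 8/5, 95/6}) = (-3/7, 8/19)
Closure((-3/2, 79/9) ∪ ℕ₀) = [-3/2, 79/9] ∪ ℕ₀ ∪ (ℕ₀ \ (-3/2, 79/9))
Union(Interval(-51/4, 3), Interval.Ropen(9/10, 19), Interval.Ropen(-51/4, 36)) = Interval.Ropen(-51/4, 36)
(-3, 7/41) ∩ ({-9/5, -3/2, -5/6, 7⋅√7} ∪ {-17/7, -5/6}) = {-17/7, -9/5, -3/2, -5/6}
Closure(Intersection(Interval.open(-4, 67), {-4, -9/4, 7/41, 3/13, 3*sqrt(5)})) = {-9/4, 7/41, 3/13, 3*sqrt(5)}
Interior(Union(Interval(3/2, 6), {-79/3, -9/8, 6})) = Interval.open(3/2, 6)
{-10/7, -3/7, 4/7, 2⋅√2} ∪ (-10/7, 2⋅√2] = [-10/7, 2⋅√2]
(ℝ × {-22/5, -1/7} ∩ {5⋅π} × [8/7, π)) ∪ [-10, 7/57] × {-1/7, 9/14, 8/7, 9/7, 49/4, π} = [-10, 7/57] × {-1/7, 9/14, 8/7, 9/7, 49/4, π}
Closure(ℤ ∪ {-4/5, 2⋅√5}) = ℤ ∪ {-4/5, 2⋅√5}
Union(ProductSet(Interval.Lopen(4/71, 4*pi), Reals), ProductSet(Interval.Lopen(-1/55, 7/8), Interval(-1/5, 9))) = Union(ProductSet(Interval.Lopen(-1/55, 7/8), Interval(-1/5, 9)), ProductSet(Interval.Lopen(4/71, 4*pi), Reals))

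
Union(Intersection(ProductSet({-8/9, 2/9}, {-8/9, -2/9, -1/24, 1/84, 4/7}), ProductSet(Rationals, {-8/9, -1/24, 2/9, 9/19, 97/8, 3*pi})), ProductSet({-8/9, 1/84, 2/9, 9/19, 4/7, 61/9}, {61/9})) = Union(ProductSet({-8/9, 2/9}, {-8/9, -1/24}), ProductSet({-8/9, 1/84, 2/9, 9/19, 4/7, 61/9}, {61/9}))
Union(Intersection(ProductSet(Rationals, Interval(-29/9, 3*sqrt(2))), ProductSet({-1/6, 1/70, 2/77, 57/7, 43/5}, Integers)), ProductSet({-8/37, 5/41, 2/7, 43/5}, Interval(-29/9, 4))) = Union(ProductSet({-8/37, 5/41, 2/7, 43/5}, Interval(-29/9, 4)), ProductSet({-1/6, 1/70, 2/77, 57/7, 43/5}, Range(-3, 5, 1)))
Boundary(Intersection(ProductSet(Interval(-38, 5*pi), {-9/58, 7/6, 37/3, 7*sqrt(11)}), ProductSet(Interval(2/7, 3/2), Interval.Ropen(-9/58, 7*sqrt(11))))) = ProductSet(Interval(2/7, 3/2), {-9/58, 7/6, 37/3})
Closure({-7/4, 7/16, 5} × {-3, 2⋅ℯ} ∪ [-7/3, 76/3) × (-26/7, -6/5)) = ({-7/3, 76/3} × [-26/7, -6/5]) ∪ ([-7/3, 76/3] × {-26/7, -6/5}) ∪ ({-7/4, 7/16, 5} × {-3, 2⋅ℯ}) ∪ ([-7/3, 76/3) × (-26/7, -6/5))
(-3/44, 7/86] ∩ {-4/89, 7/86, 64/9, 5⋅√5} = {-4/89, 7/86}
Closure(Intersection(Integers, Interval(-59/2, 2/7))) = Range(-29, 1, 1)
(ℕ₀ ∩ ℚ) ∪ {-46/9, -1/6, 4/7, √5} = {-46/9, -1/6, 4/7, √5} ∪ ℕ₀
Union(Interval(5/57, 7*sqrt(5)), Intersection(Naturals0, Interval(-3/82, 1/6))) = Union(Interval(5/57, 7*sqrt(5)), Range(0, 1, 1))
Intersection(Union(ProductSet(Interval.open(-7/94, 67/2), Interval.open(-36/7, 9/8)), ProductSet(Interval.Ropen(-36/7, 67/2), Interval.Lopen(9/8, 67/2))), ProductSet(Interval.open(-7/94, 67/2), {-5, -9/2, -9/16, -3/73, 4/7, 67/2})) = ProductSet(Interval.open(-7/94, 67/2), {-5, -9/2, -9/16, -3/73, 4/7, 67/2})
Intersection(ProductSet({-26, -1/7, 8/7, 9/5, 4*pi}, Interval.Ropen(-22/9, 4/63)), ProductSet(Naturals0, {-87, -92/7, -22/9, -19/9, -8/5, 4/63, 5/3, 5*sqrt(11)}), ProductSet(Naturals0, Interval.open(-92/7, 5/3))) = EmptySet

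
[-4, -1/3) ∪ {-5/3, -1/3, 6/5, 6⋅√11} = [-4, -1/3] ∪ {6/5, 6⋅√11}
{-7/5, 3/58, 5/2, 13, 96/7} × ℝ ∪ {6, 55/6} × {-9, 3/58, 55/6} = ({6, 55/6} × {-9, 3/58, 55/6}) ∪ ({-7/5, 3/58, 5/2, 13, 96/7} × ℝ)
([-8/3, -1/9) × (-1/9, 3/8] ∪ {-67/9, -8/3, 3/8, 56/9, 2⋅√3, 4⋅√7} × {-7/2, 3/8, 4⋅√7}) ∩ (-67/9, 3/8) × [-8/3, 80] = ({-8/3} × {3/8, 4⋅√7}) ∪ ([-8/3, -1/9) × (-1/9, 3/8])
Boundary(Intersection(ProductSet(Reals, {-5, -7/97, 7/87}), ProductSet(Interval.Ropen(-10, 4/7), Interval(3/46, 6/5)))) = ProductSet(Interval(-10, 4/7), {7/87})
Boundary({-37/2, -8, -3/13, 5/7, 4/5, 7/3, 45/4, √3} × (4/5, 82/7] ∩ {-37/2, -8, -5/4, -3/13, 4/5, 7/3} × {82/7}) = {-37/2, -8, -3/13, 4/5, 7/3} × {82/7}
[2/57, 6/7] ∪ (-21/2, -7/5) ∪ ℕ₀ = (-21/2, -7/5) ∪ ℕ₀ ∪ [2/57, 6/7]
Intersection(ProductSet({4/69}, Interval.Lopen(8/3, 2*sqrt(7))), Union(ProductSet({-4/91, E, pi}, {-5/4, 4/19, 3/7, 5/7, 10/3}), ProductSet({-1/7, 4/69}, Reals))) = ProductSet({4/69}, Interval.Lopen(8/3, 2*sqrt(7)))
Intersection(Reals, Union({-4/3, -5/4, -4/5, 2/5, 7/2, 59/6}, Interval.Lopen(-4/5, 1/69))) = Union({-4/3, -5/4, 2/5, 7/2, 59/6}, Interval(-4/5, 1/69))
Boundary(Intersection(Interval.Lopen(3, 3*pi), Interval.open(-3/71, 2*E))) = {3, 2*E}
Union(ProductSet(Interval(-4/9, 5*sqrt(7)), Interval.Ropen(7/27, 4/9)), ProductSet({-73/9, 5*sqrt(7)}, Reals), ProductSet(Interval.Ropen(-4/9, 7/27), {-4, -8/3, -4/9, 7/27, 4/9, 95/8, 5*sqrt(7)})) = Union(ProductSet({-73/9, 5*sqrt(7)}, Reals), ProductSet(Interval.Ropen(-4/9, 7/27), {-4, -8/3, -4/9, 7/27, 4/9, 95/8, 5*sqrt(7)}), ProductSet(Interval(-4/9, 5*sqrt(7)), Interval.Ropen(7/27, 4/9)))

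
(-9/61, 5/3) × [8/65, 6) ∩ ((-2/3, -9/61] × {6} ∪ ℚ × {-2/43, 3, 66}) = (ℚ ∩ (-9/61, 5/3)) × {3}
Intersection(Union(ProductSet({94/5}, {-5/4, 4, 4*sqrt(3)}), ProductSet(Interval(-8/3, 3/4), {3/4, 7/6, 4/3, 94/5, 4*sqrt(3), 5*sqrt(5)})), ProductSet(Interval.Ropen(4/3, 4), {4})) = EmptySet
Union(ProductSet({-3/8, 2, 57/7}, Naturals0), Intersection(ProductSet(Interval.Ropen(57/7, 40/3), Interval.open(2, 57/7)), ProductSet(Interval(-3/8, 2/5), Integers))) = ProductSet({-3/8, 2, 57/7}, Naturals0)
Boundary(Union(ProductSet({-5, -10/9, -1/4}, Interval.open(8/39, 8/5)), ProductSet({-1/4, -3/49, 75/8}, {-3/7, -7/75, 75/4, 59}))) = Union(ProductSet({-5, -10/9, -1/4}, Interval(8/39, 8/5)), ProductSet({-1/4, -3/49, 75/8}, {-3/7, -7/75, 75/4, 59}))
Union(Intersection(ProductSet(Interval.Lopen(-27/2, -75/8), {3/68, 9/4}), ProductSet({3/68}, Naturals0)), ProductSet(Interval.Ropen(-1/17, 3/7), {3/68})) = ProductSet(Interval.Ropen(-1/17, 3/7), {3/68})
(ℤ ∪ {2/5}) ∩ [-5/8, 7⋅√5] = {0, 1, …, 15} ∪ {2/5}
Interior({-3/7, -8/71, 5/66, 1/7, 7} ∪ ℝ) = ℝ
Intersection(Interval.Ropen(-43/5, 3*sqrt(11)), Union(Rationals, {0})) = Intersection(Interval.Ropen(-43/5, 3*sqrt(11)), Rationals)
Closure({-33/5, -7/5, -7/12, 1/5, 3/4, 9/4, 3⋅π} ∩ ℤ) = ∅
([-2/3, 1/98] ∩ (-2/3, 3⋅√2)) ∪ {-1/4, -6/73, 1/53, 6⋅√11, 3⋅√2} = (-2/3, 1/98] ∪ {1/53, 6⋅√11, 3⋅√2}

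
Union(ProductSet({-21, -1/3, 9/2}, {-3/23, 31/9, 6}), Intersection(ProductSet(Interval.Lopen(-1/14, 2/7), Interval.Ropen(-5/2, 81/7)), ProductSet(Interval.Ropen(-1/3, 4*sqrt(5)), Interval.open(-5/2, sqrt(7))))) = Union(ProductSet({-21, -1/3, 9/2}, {-3/23, 31/9, 6}), ProductSet(Interval.Lopen(-1/14, 2/7), Interval.open(-5/2, sqrt(7))))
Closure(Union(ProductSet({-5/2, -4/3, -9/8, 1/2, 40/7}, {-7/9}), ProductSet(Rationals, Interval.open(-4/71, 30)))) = Union(ProductSet({-5/2, -4/3, -9/8, 1/2, 40/7}, {-7/9}), ProductSet(Reals, Interval(-4/71, 30)))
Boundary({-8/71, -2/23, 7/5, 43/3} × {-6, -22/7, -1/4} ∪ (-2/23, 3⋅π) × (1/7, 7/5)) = ({-8/71, -2/23, 7/5, 43/3} × {-6, -22/7, -1/4}) ∪ ({-2/23, 3⋅π} × [1/7, 7/5]) ∪ ([-2/23, 3⋅π] × {1/7, 7/5})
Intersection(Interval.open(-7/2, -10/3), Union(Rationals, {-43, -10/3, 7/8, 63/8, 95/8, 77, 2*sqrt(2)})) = Intersection(Interval.open(-7/2, -10/3), Rationals)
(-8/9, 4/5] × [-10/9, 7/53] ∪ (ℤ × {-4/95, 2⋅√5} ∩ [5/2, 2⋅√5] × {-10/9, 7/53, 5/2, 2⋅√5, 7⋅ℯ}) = ((-8/9, 4/5] × [-10/9, 7/53]) ∪ ({3, 4} × {2⋅√5})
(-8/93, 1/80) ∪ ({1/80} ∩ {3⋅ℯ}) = (-8/93, 1/80)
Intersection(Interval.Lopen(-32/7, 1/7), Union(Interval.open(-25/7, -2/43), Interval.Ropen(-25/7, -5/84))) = Interval.Ropen(-25/7, -2/43)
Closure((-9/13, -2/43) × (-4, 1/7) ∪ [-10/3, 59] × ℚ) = ((-9/13, -2/43) × (-4, 1/7)) ∪ (([-10/3, -9/13] ∪ [-2/43, 59]) × ℝ) ∪ ([-10/3, 59] × (ℚ ∪ (-∞, -4] ∪ [1/7, ∞)))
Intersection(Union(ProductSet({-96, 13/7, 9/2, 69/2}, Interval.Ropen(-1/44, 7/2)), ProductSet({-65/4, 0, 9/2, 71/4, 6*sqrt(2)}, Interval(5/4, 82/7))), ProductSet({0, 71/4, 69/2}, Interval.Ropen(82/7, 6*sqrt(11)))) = ProductSet({0, 71/4}, {82/7})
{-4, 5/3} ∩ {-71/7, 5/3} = {5/3}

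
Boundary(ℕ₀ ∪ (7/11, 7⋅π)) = {7/11, 7⋅π} ∪ (ℕ₀ \ (7/11, 7⋅π))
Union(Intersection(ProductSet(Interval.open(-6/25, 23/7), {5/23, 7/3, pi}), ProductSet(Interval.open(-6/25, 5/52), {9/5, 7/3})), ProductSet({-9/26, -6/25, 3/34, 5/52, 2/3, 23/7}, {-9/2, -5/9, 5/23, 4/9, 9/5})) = Union(ProductSet({-9/26, -6/25, 3/34, 5/52, 2/3, 23/7}, {-9/2, -5/9, 5/23, 4/9, 9/5}), ProductSet(Interval.open(-6/25, 5/52), {7/3}))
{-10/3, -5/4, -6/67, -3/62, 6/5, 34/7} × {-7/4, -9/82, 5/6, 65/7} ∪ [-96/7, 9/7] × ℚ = ([-96/7, 9/7] × ℚ) ∪ ({-10/3, -5/4, -6/67, -3/62, 6/5, 34/7} × {-7/4, -9/82, 5/6, 65/7})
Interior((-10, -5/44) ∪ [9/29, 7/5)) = (-10, -5/44) ∪ (9/29, 7/5)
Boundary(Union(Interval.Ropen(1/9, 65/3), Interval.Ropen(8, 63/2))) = {1/9, 63/2}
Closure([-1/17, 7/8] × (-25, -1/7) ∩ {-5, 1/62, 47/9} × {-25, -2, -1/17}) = {1/62} × {-2}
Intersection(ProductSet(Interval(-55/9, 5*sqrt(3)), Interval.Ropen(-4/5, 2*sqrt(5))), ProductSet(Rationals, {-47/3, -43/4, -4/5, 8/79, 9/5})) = ProductSet(Intersection(Interval(-55/9, 5*sqrt(3)), Rationals), {-4/5, 8/79, 9/5})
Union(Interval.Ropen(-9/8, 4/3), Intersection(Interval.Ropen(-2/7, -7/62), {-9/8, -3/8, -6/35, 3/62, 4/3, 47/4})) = Interval.Ropen(-9/8, 4/3)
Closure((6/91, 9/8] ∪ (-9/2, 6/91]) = [-9/2, 9/8]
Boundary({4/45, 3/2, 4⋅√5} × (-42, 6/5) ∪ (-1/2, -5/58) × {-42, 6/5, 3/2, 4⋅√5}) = ({4/45, 3/2, 4⋅√5} × [-42, 6/5]) ∪ ([-1/2, -5/58] × {-42, 6/5, 3/2, 4⋅√5})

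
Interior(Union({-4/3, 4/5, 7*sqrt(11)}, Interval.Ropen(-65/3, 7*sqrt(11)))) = Interval.open(-65/3, 7*sqrt(11))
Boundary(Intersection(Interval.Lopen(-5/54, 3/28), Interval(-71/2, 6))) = {-5/54, 3/28}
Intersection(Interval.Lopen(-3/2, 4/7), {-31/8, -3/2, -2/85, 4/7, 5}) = {-2/85, 4/7}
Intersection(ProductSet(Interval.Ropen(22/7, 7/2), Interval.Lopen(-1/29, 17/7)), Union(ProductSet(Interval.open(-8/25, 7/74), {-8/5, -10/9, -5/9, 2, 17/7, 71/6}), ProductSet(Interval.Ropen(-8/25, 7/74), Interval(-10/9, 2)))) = EmptySet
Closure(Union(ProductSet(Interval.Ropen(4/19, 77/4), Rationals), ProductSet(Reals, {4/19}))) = Union(ProductSet(Interval(4/19, 77/4), Reals), ProductSet(Reals, {4/19}))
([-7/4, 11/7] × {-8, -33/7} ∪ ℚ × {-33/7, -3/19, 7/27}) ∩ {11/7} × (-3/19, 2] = {11/7} × {7/27}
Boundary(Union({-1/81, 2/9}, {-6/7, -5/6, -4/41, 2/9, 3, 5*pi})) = {-6/7, -5/6, -4/41, -1/81, 2/9, 3, 5*pi}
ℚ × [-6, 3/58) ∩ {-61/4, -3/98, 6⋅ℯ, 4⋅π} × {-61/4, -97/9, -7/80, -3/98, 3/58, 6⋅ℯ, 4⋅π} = {-61/4, -3/98} × {-7/80, -3/98}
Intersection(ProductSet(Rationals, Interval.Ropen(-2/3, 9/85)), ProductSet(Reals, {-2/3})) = ProductSet(Rationals, {-2/3})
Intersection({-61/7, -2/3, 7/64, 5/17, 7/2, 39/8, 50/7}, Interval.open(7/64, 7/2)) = {5/17}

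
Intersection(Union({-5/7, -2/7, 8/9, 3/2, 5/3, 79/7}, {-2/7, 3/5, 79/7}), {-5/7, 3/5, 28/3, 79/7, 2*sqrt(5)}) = {-5/7, 3/5, 79/7}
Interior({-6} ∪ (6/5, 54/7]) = (6/5, 54/7)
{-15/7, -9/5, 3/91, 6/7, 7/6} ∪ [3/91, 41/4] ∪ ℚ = ℚ ∪ [3/91, 41/4]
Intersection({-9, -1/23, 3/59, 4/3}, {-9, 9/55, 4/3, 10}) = {-9, 4/3}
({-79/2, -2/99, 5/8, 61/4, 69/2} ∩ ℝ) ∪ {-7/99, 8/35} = {-79/2, -7/99, -2/99, 8/35, 5/8, 61/4, 69/2}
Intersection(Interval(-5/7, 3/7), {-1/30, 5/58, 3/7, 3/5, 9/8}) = {-1/30, 5/58, 3/7}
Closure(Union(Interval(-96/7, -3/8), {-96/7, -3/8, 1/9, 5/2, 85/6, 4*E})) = Union({1/9, 5/2, 85/6, 4*E}, Interval(-96/7, -3/8))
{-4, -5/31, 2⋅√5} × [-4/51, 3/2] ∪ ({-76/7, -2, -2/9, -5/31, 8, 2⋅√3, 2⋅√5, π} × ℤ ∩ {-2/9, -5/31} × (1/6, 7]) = ({-2/9, -5/31} × {1, 2, …, 7}) ∪ ({-4, -5/31, 2⋅√5} × [-4/51, 3/2])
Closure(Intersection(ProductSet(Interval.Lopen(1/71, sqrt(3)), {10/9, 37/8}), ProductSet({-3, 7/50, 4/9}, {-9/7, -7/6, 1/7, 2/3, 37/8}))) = ProductSet({7/50, 4/9}, {37/8})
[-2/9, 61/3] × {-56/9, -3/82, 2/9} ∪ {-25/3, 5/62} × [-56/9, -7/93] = ({-25/3, 5/62} × [-56/9, -7/93]) ∪ ([-2/9, 61/3] × {-56/9, -3/82, 2/9})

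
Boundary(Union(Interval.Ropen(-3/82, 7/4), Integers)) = Union(Complement(Integers, Interval.open(-3/82, 7/4)), {-3/82, 7/4})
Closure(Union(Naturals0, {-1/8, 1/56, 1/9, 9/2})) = Union({-1/8, 1/56, 1/9, 9/2}, Naturals0)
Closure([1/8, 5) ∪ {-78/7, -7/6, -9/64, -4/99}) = {-78/7, -7/6, -9/64, -4/99} ∪ [1/8, 5]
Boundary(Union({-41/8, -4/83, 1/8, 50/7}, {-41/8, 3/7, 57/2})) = {-41/8, -4/83, 1/8, 3/7, 50/7, 57/2}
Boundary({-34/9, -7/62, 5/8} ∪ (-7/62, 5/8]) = {-34/9, -7/62, 5/8}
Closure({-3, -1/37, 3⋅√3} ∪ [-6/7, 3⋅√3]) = {-3} ∪ [-6/7, 3⋅√3]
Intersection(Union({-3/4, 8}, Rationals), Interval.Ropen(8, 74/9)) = Intersection(Interval.Ropen(8, 74/9), Rationals)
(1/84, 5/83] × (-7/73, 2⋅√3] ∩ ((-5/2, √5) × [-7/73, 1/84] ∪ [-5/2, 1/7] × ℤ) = (1/84, 5/83] × ((-7/73, 1/84] ∪ {0, 1, 2, 3})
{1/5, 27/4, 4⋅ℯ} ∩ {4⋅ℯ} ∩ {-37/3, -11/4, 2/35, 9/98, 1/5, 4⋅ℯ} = {4⋅ℯ}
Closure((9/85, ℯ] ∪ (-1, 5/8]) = [-1, ℯ]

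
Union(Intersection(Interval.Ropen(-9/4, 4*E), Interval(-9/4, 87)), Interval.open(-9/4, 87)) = Interval.Ropen(-9/4, 87)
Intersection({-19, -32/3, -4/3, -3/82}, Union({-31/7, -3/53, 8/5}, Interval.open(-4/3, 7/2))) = {-3/82}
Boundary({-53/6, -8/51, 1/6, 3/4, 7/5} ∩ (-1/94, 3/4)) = {1/6}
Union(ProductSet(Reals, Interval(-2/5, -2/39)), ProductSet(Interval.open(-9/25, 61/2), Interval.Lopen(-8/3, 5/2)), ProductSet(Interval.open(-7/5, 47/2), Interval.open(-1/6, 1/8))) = Union(ProductSet(Interval.open(-7/5, 47/2), Interval.open(-1/6, 1/8)), ProductSet(Interval.open(-9/25, 61/2), Interval.Lopen(-8/3, 5/2)), ProductSet(Reals, Interval(-2/5, -2/39)))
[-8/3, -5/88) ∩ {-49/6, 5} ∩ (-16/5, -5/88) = ∅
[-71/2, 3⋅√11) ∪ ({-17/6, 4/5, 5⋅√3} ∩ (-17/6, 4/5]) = [-71/2, 3⋅√11)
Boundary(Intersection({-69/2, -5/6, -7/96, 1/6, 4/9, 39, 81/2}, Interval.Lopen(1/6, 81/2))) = {4/9, 39, 81/2}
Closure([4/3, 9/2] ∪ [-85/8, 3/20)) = [-85/8, 3/20] ∪ [4/3, 9/2]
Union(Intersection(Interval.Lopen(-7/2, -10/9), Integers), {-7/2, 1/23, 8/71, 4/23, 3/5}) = Union({-7/2, 1/23, 8/71, 4/23, 3/5}, Range(-3, -1, 1))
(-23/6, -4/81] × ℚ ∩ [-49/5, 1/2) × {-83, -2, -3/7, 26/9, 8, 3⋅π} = (-23/6, -4/81] × {-83, -2, -3/7, 26/9, 8}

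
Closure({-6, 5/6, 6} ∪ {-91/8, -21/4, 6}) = {-91/8, -6, -21/4, 5/6, 6}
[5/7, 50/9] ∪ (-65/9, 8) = (-65/9, 8)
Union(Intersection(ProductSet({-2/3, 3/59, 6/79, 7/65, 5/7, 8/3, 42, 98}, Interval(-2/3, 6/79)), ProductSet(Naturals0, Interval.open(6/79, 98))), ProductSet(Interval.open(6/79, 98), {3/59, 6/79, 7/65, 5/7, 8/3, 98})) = ProductSet(Interval.open(6/79, 98), {3/59, 6/79, 7/65, 5/7, 8/3, 98})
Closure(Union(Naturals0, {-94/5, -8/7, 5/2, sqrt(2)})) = Union({-94/5, -8/7, 5/2, sqrt(2)}, Naturals0)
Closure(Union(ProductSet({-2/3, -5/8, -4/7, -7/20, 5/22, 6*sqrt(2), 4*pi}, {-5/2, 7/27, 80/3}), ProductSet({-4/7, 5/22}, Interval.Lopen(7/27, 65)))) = Union(ProductSet({-4/7, 5/22}, Interval(7/27, 65)), ProductSet({-2/3, -5/8, -4/7, -7/20, 5/22, 6*sqrt(2), 4*pi}, {-5/2, 7/27, 80/3}))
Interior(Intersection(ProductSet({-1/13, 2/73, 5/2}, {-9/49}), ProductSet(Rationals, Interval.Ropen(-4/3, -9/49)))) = EmptySet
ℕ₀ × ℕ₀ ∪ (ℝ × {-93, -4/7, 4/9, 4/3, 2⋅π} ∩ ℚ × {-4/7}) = (ℕ₀ × ℕ₀) ∪ (ℚ × {-4/7})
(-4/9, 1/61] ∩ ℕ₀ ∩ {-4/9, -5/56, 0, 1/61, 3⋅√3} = {0}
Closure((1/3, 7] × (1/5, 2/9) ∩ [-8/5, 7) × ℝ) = ({1/3, 7} × [1/5, 2/9]) ∪ ([1/3, 7] × {1/5, 2/9}) ∪ ((1/3, 7) × (1/5, 2/9))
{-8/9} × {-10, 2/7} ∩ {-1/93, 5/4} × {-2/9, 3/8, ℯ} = ∅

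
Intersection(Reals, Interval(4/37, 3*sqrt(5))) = Interval(4/37, 3*sqrt(5))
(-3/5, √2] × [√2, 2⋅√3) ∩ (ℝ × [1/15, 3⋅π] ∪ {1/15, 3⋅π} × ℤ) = (-3/5, √2] × [√2, 2⋅√3)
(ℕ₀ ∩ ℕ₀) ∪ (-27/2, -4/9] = (-27/2, -4/9] ∪ ℕ₀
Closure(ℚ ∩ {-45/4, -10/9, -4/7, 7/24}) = {-45/4, -10/9, -4/7, 7/24}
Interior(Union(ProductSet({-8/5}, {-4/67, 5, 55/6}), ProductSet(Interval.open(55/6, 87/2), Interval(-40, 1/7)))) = ProductSet(Interval.open(55/6, 87/2), Interval.open(-40, 1/7))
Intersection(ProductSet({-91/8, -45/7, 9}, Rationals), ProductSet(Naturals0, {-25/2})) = ProductSet({9}, {-25/2})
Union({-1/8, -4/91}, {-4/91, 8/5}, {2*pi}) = {-1/8, -4/91, 8/5, 2*pi}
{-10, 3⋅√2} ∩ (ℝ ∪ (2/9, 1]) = {-10, 3⋅√2}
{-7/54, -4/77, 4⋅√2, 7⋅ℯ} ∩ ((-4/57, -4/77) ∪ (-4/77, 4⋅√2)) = ∅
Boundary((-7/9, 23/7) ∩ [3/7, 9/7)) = {3/7, 9/7}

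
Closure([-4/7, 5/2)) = [-4/7, 5/2]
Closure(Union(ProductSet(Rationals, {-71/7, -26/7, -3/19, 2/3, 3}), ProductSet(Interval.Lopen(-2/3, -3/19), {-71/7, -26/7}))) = ProductSet(Reals, {-71/7, -26/7, -3/19, 2/3, 3})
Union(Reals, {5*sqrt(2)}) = Reals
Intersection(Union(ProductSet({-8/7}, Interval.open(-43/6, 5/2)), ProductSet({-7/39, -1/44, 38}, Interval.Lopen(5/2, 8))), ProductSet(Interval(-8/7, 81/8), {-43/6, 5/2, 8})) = ProductSet({-7/39, -1/44}, {8})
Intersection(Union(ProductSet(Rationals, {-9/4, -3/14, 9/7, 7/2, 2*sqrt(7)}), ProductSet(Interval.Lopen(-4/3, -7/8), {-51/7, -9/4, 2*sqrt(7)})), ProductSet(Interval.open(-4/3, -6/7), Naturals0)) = EmptySet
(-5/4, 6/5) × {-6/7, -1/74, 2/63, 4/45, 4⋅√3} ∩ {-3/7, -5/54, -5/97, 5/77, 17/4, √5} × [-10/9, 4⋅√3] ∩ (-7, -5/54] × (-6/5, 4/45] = {-3/7, -5/54} × {-6/7, -1/74, 2/63, 4/45}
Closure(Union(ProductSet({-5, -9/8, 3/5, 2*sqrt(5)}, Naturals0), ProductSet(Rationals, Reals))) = ProductSet(Reals, Reals)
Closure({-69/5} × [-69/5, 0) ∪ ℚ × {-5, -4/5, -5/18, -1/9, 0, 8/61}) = ({-69/5} × [-69/5, 0]) ∪ (ℝ × {-5, -4/5, -5/18, -1/9, 0, 8/61})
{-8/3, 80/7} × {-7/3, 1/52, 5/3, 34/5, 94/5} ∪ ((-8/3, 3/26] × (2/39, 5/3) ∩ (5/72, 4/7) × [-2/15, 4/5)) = ({-8/3, 80/7} × {-7/3, 1/52, 5/3, 34/5, 94/5}) ∪ ((5/72, 3/26] × (2/39, 4/5))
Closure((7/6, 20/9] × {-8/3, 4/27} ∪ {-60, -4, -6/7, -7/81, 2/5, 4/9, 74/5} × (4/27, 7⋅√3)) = ([7/6, 20/9] × {-8/3, 4/27}) ∪ ({-60, -4, -6/7, -7/81, 2/5, 4/9, 74/5} × [4/27, 7⋅√3])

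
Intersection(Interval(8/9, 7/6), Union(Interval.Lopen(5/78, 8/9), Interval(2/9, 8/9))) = {8/9}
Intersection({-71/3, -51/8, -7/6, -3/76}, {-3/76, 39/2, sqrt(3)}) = {-3/76}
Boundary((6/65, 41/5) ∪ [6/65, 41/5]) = {6/65, 41/5}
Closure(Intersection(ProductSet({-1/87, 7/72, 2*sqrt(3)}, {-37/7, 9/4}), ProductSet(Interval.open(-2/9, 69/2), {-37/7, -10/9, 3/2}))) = ProductSet({-1/87, 7/72, 2*sqrt(3)}, {-37/7})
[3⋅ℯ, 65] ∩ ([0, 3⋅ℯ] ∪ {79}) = {3⋅ℯ}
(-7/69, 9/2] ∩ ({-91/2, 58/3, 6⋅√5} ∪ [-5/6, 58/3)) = (-7/69, 9/2]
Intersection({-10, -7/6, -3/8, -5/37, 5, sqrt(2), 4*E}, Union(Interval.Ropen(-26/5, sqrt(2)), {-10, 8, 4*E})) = {-10, -7/6, -3/8, -5/37, 4*E}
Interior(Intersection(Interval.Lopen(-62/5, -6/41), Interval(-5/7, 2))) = Interval.open(-5/7, -6/41)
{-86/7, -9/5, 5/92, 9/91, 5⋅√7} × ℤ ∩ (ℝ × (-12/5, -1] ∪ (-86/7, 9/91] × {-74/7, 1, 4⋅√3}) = ({-9/5, 5/92, 9/91} × {1}) ∪ ({-86/7, -9/5, 5/92, 9/91, 5⋅√7} × {-2, -1})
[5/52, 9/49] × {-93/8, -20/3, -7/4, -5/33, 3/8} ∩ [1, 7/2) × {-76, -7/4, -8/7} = ∅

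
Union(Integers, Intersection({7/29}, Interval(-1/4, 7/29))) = Union({7/29}, Integers)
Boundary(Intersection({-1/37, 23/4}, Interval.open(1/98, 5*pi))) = {23/4}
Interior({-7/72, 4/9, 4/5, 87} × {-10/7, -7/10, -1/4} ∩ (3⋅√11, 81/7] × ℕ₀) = ∅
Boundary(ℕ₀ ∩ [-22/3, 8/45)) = {0}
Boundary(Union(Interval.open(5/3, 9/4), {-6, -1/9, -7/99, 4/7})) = {-6, -1/9, -7/99, 4/7, 5/3, 9/4}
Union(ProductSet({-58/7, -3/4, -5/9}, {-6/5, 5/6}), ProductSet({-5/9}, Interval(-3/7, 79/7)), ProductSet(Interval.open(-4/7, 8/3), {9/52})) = Union(ProductSet({-5/9}, Interval(-3/7, 79/7)), ProductSet({-58/7, -3/4, -5/9}, {-6/5, 5/6}), ProductSet(Interval.open(-4/7, 8/3), {9/52}))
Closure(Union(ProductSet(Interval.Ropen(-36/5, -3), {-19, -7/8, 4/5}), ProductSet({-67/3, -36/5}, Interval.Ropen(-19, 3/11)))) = Union(ProductSet({-67/3, -36/5}, Interval(-19, 3/11)), ProductSet(Interval(-36/5, -3), {-19, -7/8, 4/5}))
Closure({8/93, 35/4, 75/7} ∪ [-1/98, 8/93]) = [-1/98, 8/93] ∪ {35/4, 75/7}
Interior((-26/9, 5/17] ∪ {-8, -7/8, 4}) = (-26/9, 5/17)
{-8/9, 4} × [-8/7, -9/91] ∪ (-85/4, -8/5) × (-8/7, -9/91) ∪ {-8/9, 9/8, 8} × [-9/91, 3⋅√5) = ({-8/9, 4} × [-8/7, -9/91]) ∪ ((-85/4, -8/5) × (-8/7, -9/91)) ∪ ({-8/9, 9/8, 8} × [-9/91, 3⋅√5))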